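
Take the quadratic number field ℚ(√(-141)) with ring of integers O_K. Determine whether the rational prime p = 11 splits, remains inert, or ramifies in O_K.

p is inert

d = -141 ≡ 3 (mod 4), so O_K = ℤ[√-141] and disc(K) = 4d = -564.
disc(K) = -564 is not divisible by 11; 11 is unramified.
Compute (-141/11) via Euler: 2^((11-1)/2) mod 11 = 10, so (-141/11) = -1.
d is a non-residue mod p, hence 11 remains inert in O_K.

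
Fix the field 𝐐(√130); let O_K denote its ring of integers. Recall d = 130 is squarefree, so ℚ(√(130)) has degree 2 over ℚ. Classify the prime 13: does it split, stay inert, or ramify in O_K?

ramifies in O_K

130 mod 4 = 2, hence disc K = 4·130 = 520 and O_K = ℤ[√130].
13 divides disc(K) = 520, so 13 ramifies.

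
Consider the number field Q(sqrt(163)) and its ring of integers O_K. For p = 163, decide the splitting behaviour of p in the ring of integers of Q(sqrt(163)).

Since 163 ≢ 1 mod 4, the ring of integers is ℤ[√163] with discriminant 4·163 = 652.
Ramification test: 163 | 652. The prime 163 ramifies in K.

ramified — (163) = 𝔭²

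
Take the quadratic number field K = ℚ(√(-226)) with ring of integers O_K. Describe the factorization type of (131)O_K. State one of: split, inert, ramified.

p splits

d = -226 ≡ 2 (mod 4), so O_K = ℤ[√-226] and disc(K) = 4d = -904.
131 ∤ -904, so 131 is unramified.
Compute (-226/131) via Euler: 36^((131-1)/2) mod 131 = 1, so (-226/131) = 1.
(-226/131) = 1, so 131 splits.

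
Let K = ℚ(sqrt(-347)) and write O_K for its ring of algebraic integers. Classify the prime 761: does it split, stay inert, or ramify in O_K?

p splits

Since -347 ≡ 1 mod 4, the ring of integers is ℤ[(1+√-347)/2] with discriminant -347.
Since gcd(761, -347) = 1 the prime 761 does not ramify.
(-347/761) = 414^380 mod 761 = 1, giving Legendre symbol 1.
Legendre symbol 1 ⇒ 761 is split.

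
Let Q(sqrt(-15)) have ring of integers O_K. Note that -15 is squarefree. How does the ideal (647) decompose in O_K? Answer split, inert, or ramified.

d = -15 ≡ 1 (mod 4), so O_K = ℤ[(1+√-15)/2] and disc(K) = d = -15.
Since gcd(647, -15) = 1 the prime 647 does not ramify.
Legendre symbol by Euler's criterion: (-15/647) ≡ (-15)^323 ≡ 1 (mod 647), i.e. (-15/647) = 1.
Legendre symbol 1 ⇒ 647 is split.

splits completely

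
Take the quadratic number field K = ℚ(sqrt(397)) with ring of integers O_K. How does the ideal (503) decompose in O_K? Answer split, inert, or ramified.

397 mod 4 = 1, hence disc K = 397 and O_K = ℤ[(1+√397)/2].
503 ∤ 397, so 503 is unramified.
Euler's criterion: 397^251 mod 503 = 1. Thus (397|503) = 1.
Legendre symbol 1 ⇒ 503 is split.

splits completely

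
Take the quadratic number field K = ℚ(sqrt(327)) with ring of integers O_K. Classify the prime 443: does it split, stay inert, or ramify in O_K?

d = 327 ≡ 3 (mod 4), so O_K = ℤ[√327] and disc(K) = 4d = 1308.
Since gcd(443, 1308) = 1 the prime 443 does not ramify.
Euler's criterion: 327^221 mod 443 = 1. Thus (327|443) = 1.
d is a quadratic residue mod p, hence 443 splits in O_K.

443 splits in O_K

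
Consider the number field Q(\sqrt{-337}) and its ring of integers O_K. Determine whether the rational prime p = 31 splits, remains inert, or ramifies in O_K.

split

Since -337 ≢ 1 mod 4, the ring of integers is ℤ[√-337] with discriminant 4·(-337) = -1348.
Since gcd(31, -1348) = 1 the prime 31 does not ramify.
Legendre symbol by Euler's criterion: (-337/31) ≡ (-337)^15 ≡ 1 (mod 31), i.e. (-337/31) = 1.
Legendre symbol 1 ⇒ 31 is split.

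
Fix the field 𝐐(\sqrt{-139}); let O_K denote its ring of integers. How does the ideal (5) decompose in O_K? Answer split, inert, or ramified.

p splits

-139 mod 4 = 1, hence disc K = -139 and O_K = ℤ[(1+√-139)/2].
disc(K) = -139 is not divisible by 5; 5 is unramified.
(-139/5) = 1^2 mod 5 = 1, giving Legendre symbol 1.
d is a quadratic residue mod p, hence 5 splits in O_K.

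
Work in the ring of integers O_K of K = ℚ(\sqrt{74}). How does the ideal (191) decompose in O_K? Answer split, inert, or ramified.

Since 74 ≢ 1 mod 4, the ring of integers is ℤ[√74] with discriminant 4·74 = 296.
Since gcd(191, 296) = 1 the prime 191 does not ramify.
(74/191) = 74^95 mod 191 = 190, giving Legendre symbol -1.
(74/191) = -1, so 191 is inert.

191 remains inert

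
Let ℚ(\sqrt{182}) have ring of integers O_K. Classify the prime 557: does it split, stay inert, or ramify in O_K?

split — (557) = 𝔭₁𝔭₂ with 𝔭₁ ≠ 𝔭₂

182 mod 4 = 2, hence disc K = 4·182 = 728 and O_K = ℤ[√182].
Since gcd(557, 728) = 1 the prime 557 does not ramify.
Legendre symbol by Euler's criterion: (182/557) ≡ 182^278 ≡ 1 (mod 557), i.e. (182/557) = 1.
Legendre symbol 1 ⇒ 557 is split.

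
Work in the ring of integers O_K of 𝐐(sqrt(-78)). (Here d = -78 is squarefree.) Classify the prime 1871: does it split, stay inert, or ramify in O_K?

-78 mod 4 = 2, hence disc K = 4·(-78) = -312 and O_K = ℤ[√-78].
disc(K) = -312 is not divisible by 1871; 1871 is unramified.
Legendre symbol by Euler's criterion: (-78/1871) ≡ (-78)^935 ≡ 1870 (mod 1871), i.e. (-78/1871) = -1.
(-78/1871) = -1, so 1871 is inert.

p is inert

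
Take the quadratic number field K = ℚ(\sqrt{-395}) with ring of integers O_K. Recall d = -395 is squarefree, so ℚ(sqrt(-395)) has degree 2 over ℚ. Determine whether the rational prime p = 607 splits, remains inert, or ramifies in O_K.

607 splits in O_K

-395 mod 4 = 1, hence disc K = -395 and O_K = ℤ[(1+√-395)/2].
Since gcd(607, -395) = 1 the prime 607 does not ramify.
Legendre symbol by Euler's criterion: (-395/607) ≡ (-395)^303 ≡ 1 (mod 607), i.e. (-395/607) = 1.
d is a quadratic residue mod p, hence 607 splits in O_K.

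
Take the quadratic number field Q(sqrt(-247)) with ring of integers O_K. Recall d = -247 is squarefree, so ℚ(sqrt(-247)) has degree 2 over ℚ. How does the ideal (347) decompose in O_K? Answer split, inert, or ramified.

d = -247 ≡ 1 (mod 4), so O_K = ℤ[(1+√-247)/2] and disc(K) = d = -247.
disc(K) = -247 is not divisible by 347; 347 is unramified.
Euler's criterion: (-247)^173 mod 347 = 1. Thus (-247|347) = 1.
(-247/347) = 1, so 347 splits.

split — (347) = 𝔭₁𝔭₂ with 𝔭₁ ≠ 𝔭₂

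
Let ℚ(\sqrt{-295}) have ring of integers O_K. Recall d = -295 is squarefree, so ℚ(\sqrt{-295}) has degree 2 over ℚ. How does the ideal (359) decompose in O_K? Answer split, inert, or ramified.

-295 mod 4 = 1, hence disc K = -295 and O_K = ℤ[(1+√-295)/2].
disc(K) = -295 is not divisible by 359; 359 is unramified.
Compute (-295/359) via Euler: 64^((359-1)/2) mod 359 = 1, so (-295/359) = 1.
(-295/359) = 1, so 359 splits.

359 splits in O_K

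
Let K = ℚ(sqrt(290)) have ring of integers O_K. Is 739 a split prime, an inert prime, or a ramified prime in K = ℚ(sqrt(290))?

d = 290 ≡ 2 (mod 4), so O_K = ℤ[√290] and disc(K) = 4d = 1160.
739 ∤ 1160, so 739 is unramified.
Legendre symbol by Euler's criterion: (290/739) ≡ 290^369 ≡ 1 (mod 739), i.e. (290/739) = 1.
Legendre symbol 1 ⇒ 739 is split.

splits completely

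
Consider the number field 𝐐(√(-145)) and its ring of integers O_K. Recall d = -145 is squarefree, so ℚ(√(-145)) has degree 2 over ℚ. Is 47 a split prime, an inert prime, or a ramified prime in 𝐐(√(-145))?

-145 mod 4 = 3, hence disc K = 4·(-145) = -580 and O_K = ℤ[√-145].
47 ∤ -580, so 47 is unramified.
Euler's criterion: (-145)^23 mod 47 = 46. Thus (-145|47) = -1.
Legendre symbol -1 ⇒ 47 is inert.

remains prime (inert)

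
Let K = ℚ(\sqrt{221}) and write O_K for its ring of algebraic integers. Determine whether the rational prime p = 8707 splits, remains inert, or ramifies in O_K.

inert

221 mod 4 = 1, hence disc K = 221 and O_K = ℤ[(1+√221)/2].
disc(K) = 221 is not divisible by 8707; 8707 is unramified.
Euler's criterion: 221^4353 mod 8707 = 8706. Thus (221|8707) = -1.
Legendre symbol -1 ⇒ 8707 is inert.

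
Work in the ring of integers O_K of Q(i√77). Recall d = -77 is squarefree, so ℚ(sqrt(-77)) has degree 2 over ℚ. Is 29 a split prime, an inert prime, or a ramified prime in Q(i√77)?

-77 mod 4 = 3, hence disc K = 4·(-77) = -308 and O_K = ℤ[√-77].
Since gcd(29, -308) = 1 the prime 29 does not ramify.
Legendre symbol by Euler's criterion: (-77/29) ≡ (-77)^14 ≡ 28 (mod 29), i.e. (-77/29) = -1.
d is a non-residue mod p, hence 29 remains inert in O_K.

inert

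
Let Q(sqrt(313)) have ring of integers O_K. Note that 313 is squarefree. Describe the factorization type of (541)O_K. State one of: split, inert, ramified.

split — (541) = 𝔭₁𝔭₂ with 𝔭₁ ≠ 𝔭₂

d = 313 ≡ 1 (mod 4), so O_K = ℤ[(1+√313)/2] and disc(K) = d = 313.
disc(K) = 313 is not divisible by 541; 541 is unramified.
Compute (313/541) via Euler: 313^((541-1)/2) mod 541 = 1, so (313/541) = 1.
d is a quadratic residue mod p, hence 541 splits in O_K.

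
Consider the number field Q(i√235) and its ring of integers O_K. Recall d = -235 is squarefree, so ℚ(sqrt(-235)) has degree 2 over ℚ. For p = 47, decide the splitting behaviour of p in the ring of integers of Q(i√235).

d = -235 ≡ 1 (mod 4), so O_K = ℤ[(1+√-235)/2] and disc(K) = d = -235.
disc(K) = -235 = 47·(-5), so p = 47 is ramified.

ramifies in O_K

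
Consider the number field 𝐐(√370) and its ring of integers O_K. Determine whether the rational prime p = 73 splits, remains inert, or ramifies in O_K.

d = 370 ≡ 2 (mod 4), so O_K = ℤ[√370] and disc(K) = 4d = 1480.
Since gcd(73, 1480) = 1 the prime 73 does not ramify.
Legendre symbol by Euler's criterion: (370/73) ≡ 370^36 ≡ 72 (mod 73), i.e. (370/73) = -1.
(370/73) = -1, so 73 is inert.

73 remains inert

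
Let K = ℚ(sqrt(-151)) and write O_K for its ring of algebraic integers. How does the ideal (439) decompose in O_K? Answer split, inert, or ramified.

d = -151 ≡ 1 (mod 4), so O_K = ℤ[(1+√-151)/2] and disc(K) = d = -151.
Since gcd(439, -151) = 1 the prime 439 does not ramify.
Legendre symbol by Euler's criterion: (-151/439) ≡ (-151)^219 ≡ 1 (mod 439), i.e. (-151/439) = 1.
Legendre symbol 1 ⇒ 439 is split.

p splits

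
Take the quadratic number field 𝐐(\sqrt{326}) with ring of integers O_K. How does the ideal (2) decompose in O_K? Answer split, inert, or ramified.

326 mod 4 = 2, hence disc K = 4·326 = 1304 and O_K = ℤ[√326].
Ramification test: 2 | 1304. The prime 2 ramifies in K.

2 is ramified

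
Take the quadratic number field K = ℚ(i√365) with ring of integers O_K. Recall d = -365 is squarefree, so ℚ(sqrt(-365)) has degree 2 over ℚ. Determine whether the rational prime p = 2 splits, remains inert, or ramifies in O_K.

d = -365 ≡ 3 (mod 4), so O_K = ℤ[√-365] and disc(K) = 4d = -1460.
Ramification test: 2 | -1460. The prime 2 ramifies in K.

ramifies in O_K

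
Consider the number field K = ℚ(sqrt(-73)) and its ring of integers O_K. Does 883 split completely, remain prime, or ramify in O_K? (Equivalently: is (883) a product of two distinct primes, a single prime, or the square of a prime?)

-73 mod 4 = 3, hence disc K = 4·(-73) = -292 and O_K = ℤ[√-73].
883 ∤ -292, so 883 is unramified.
(-73/883) = 810^441 mod 883 = 1, giving Legendre symbol 1.
Legendre symbol 1 ⇒ 883 is split.

883 splits in O_K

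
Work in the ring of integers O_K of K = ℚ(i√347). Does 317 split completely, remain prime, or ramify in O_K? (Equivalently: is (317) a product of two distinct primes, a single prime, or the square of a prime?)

p is inert

-347 mod 4 = 1, hence disc K = -347 and O_K = ℤ[(1+√-347)/2].
disc(K) = -347 is not divisible by 317; 317 is unramified.
Euler's criterion: (-347)^158 mod 317 = 316. Thus (-347|317) = -1.
(-347/317) = -1, so 317 is inert.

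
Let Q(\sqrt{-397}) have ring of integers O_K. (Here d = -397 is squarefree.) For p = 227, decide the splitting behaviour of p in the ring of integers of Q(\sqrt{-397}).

-397 mod 4 = 3, hence disc K = 4·(-397) = -1588 and O_K = ℤ[√-397].
Since gcd(227, -1588) = 1 the prime 227 does not ramify.
Legendre symbol by Euler's criterion: (-397/227) ≡ (-397)^113 ≡ 1 (mod 227), i.e. (-397/227) = 1.
d is a quadratic residue mod p, hence 227 splits in O_K.

splits completely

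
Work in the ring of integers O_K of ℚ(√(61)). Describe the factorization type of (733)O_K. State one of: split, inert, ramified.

Since 61 ≡ 1 mod 4, the ring of integers is ℤ[(1+√61)/2] with discriminant 61.
Since gcd(733, 61) = 1 the prime 733 does not ramify.
Legendre symbol by Euler's criterion: (61/733) ≡ 61^366 ≡ 1 (mod 733), i.e. (61/733) = 1.
Legendre symbol 1 ⇒ 733 is split.

p splits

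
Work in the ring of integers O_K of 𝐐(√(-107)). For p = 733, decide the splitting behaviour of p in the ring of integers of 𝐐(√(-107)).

remains prime (inert)

-107 mod 4 = 1, hence disc K = -107 and O_K = ℤ[(1+√-107)/2].
733 ∤ -107, so 733 is unramified.
(-107/733) = 626^366 mod 733 = 732, giving Legendre symbol -1.
Legendre symbol -1 ⇒ 733 is inert.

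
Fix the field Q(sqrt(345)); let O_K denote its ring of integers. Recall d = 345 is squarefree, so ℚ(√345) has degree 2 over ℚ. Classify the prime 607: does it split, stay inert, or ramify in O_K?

inert — (607) stays prime in O_K

d = 345 ≡ 1 (mod 4), so O_K = ℤ[(1+√345)/2] and disc(K) = d = 345.
607 ∤ 345, so 607 is unramified.
(345/607) = 345^303 mod 607 = 606, giving Legendre symbol -1.
(345/607) = -1, so 607 is inert.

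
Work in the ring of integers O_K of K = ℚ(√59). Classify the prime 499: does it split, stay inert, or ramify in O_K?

59 mod 4 = 3, hence disc K = 4·59 = 236 and O_K = ℤ[√59].
Since gcd(499, 236) = 1 the prime 499 does not ramify.
(59/499) = 59^249 mod 499 = 498, giving Legendre symbol -1.
Legendre symbol -1 ⇒ 499 is inert.

remains prime (inert)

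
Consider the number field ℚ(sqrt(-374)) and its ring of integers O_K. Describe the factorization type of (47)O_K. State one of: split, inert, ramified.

split — (47) = 𝔭₁𝔭₂ with 𝔭₁ ≠ 𝔭₂

-374 mod 4 = 2, hence disc K = 4·(-374) = -1496 and O_K = ℤ[√-374].
disc(K) = -1496 is not divisible by 47; 47 is unramified.
Legendre symbol by Euler's criterion: (-374/47) ≡ (-374)^23 ≡ 1 (mod 47), i.e. (-374/47) = 1.
(-374/47) = 1, so 47 splits.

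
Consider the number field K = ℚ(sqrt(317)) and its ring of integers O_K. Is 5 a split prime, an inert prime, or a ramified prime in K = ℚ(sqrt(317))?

317 mod 4 = 1, hence disc K = 317 and O_K = ℤ[(1+√317)/2].
Since gcd(5, 317) = 1 the prime 5 does not ramify.
Euler's criterion: 317^2 mod 5 = 4. Thus (317|5) = -1.
Legendre symbol -1 ⇒ 5 is inert.

remains prime (inert)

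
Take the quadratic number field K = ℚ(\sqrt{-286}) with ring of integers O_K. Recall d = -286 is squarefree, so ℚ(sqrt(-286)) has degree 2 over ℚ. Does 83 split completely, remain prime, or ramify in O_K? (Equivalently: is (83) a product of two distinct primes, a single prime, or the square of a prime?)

-286 mod 4 = 2, hence disc K = 4·(-286) = -1144 and O_K = ℤ[√-286].
disc(K) = -1144 is not divisible by 83; 83 is unramified.
Legendre symbol by Euler's criterion: (-286/83) ≡ (-286)^41 ≡ 82 (mod 83), i.e. (-286/83) = -1.
Legendre symbol -1 ⇒ 83 is inert.

remains prime (inert)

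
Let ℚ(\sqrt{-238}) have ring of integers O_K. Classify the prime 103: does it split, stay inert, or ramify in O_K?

p is inert

-238 mod 4 = 2, hence disc K = 4·(-238) = -952 and O_K = ℤ[√-238].
103 ∤ -952, so 103 is unramified.
(-238/103) = 71^51 mod 103 = 102, giving Legendre symbol -1.
(-238/103) = -1, so 103 is inert.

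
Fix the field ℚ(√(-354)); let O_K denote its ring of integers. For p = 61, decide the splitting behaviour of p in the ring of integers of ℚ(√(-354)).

d = -354 ≡ 2 (mod 4), so O_K = ℤ[√-354] and disc(K) = 4d = -1416.
61 ∤ -1416, so 61 is unramified.
Legendre symbol by Euler's criterion: (-354/61) ≡ (-354)^30 ≡ 1 (mod 61), i.e. (-354/61) = 1.
(-354/61) = 1, so 61 splits.

splits completely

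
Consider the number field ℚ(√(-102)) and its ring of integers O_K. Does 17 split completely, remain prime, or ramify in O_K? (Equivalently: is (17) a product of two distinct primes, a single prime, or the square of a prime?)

ramifies in O_K

-102 mod 4 = 2, hence disc K = 4·(-102) = -408 and O_K = ℤ[√-102].
17 divides disc(K) = -408, so 17 ramifies.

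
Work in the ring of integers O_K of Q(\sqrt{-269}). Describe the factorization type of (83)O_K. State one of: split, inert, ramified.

d = -269 ≡ 3 (mod 4), so O_K = ℤ[√-269] and disc(K) = 4d = -1076.
Since gcd(83, -1076) = 1 the prime 83 does not ramify.
Compute (-269/83) via Euler: 63^((83-1)/2) mod 83 = 1, so (-269/83) = 1.
d is a quadratic residue mod p, hence 83 splits in O_K.

split — (83) = 𝔭₁𝔭₂ with 𝔭₁ ≠ 𝔭₂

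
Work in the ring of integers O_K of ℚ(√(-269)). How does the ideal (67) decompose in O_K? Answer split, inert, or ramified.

d = -269 ≡ 3 (mod 4), so O_K = ℤ[√-269] and disc(K) = 4d = -1076.
Since gcd(67, -1076) = 1 the prime 67 does not ramify.
Legendre symbol by Euler's criterion: (-269/67) ≡ (-269)^33 ≡ 66 (mod 67), i.e. (-269/67) = -1.
Legendre symbol -1 ⇒ 67 is inert.

p is inert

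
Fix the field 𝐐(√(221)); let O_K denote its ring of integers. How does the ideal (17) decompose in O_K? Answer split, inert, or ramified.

Since 221 ≡ 1 mod 4, the ring of integers is ℤ[(1+√221)/2] with discriminant 221.
17 divides disc(K) = 221, so 17 ramifies.

17 is ramified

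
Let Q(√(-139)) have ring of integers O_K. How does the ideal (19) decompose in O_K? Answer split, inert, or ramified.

Since -139 ≡ 1 mod 4, the ring of integers is ℤ[(1+√-139)/2] with discriminant -139.
disc(K) = -139 is not divisible by 19; 19 is unramified.
Legendre symbol by Euler's criterion: (-139/19) ≡ (-139)^9 ≡ 18 (mod 19), i.e. (-139/19) = -1.
Legendre symbol -1 ⇒ 19 is inert.

inert — (19) stays prime in O_K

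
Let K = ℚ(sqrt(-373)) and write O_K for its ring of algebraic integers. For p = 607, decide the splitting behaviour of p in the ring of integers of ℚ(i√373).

-373 mod 4 = 3, hence disc K = 4·(-373) = -1492 and O_K = ℤ[√-373].
Since gcd(607, -1492) = 1 the prime 607 does not ramify.
(-373/607) = 234^303 mod 607 = 1, giving Legendre symbol 1.
Legendre symbol 1 ⇒ 607 is split.

splits completely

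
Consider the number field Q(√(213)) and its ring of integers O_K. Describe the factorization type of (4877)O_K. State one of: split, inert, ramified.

inert — (4877) stays prime in O_K

Since 213 ≡ 1 mod 4, the ring of integers is ℤ[(1+√213)/2] with discriminant 213.
Since gcd(4877, 213) = 1 the prime 4877 does not ramify.
Legendre symbol by Euler's criterion: (213/4877) ≡ 213^2438 ≡ 4876 (mod 4877), i.e. (213/4877) = -1.
d is a non-residue mod p, hence 4877 remains inert in O_K.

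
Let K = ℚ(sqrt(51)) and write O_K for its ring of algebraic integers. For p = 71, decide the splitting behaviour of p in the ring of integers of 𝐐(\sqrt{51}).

71 remains inert

51 mod 4 = 3, hence disc K = 4·51 = 204 and O_K = ℤ[√51].
71 ∤ 204, so 71 is unramified.
(51/71) = 51^35 mod 71 = 70, giving Legendre symbol -1.
Legendre symbol -1 ⇒ 71 is inert.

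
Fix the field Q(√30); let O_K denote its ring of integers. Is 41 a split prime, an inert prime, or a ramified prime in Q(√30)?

p is inert

d = 30 ≡ 2 (mod 4), so O_K = ℤ[√30] and disc(K) = 4d = 120.
disc(K) = 120 is not divisible by 41; 41 is unramified.
(30/41) = 30^20 mod 41 = 40, giving Legendre symbol -1.
(30/41) = -1, so 41 is inert.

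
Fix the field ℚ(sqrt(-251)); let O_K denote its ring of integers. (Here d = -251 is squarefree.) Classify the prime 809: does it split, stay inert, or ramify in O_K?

p is inert

Since -251 ≡ 1 mod 4, the ring of integers is ℤ[(1+√-251)/2] with discriminant -251.
Since gcd(809, -251) = 1 the prime 809 does not ramify.
Compute (-251/809) via Euler: 558^((809-1)/2) mod 809 = 808, so (-251/809) = -1.
d is a non-residue mod p, hence 809 remains inert in O_K.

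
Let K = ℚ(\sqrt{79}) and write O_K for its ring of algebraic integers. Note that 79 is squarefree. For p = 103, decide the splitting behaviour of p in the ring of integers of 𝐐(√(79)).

79 mod 4 = 3, hence disc K = 4·79 = 316 and O_K = ℤ[√79].
Since gcd(103, 316) = 1 the prime 103 does not ramify.
(79/103) = 79^51 mod 103 = 1, giving Legendre symbol 1.
Legendre symbol 1 ⇒ 103 is split.

split — (103) = 𝔭₁𝔭₂ with 𝔭₁ ≠ 𝔭₂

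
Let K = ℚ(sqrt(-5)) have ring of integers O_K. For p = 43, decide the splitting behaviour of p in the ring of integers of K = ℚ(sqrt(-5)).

p splits

Since -5 ≢ 1 mod 4, the ring of integers is ℤ[√-5] with discriminant 4·(-5) = -20.
Since gcd(43, -20) = 1 the prime 43 does not ramify.
Compute (-5/43) via Euler: 38^((43-1)/2) mod 43 = 1, so (-5/43) = 1.
(-5/43) = 1, so 43 splits.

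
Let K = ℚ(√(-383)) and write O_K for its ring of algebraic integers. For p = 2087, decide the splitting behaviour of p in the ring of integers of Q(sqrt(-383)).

splits completely

-383 mod 4 = 1, hence disc K = -383 and O_K = ℤ[(1+√-383)/2].
Since gcd(2087, -383) = 1 the prime 2087 does not ramify.
(-383/2087) = 1704^1043 mod 2087 = 1, giving Legendre symbol 1.
d is a quadratic residue mod p, hence 2087 splits in O_K.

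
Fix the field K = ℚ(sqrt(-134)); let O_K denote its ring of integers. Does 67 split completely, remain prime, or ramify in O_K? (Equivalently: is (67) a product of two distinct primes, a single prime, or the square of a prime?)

Since -134 ≢ 1 mod 4, the ring of integers is ℤ[√-134] with discriminant 4·(-134) = -536.
disc(K) = -536 = 67·(-8), so p = 67 is ramified.

ramified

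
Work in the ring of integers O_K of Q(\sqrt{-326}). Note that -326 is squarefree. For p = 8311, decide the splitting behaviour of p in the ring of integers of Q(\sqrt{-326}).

d = -326 ≡ 2 (mod 4), so O_K = ℤ[√-326] and disc(K) = 4d = -1304.
disc(K) = -1304 is not divisible by 8311; 8311 is unramified.
(-326/8311) = 7985^4155 mod 8311 = 1, giving Legendre symbol 1.
Legendre symbol 1 ⇒ 8311 is split.

split — (8311) = 𝔭₁𝔭₂ with 𝔭₁ ≠ 𝔭₂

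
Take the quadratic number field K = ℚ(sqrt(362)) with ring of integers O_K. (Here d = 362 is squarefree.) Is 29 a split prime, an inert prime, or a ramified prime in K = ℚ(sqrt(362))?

Since 362 ≢ 1 mod 4, the ring of integers is ℤ[√362] with discriminant 4·362 = 1448.
29 ∤ 1448, so 29 is unramified.
Compute (362/29) via Euler: 14^((29-1)/2) mod 29 = 28, so (362/29) = -1.
d is a non-residue mod p, hence 29 remains inert in O_K.

inert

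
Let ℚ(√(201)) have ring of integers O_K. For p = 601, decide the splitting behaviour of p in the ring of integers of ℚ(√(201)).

split

201 mod 4 = 1, hence disc K = 201 and O_K = ℤ[(1+√201)/2].
Since gcd(601, 201) = 1 the prime 601 does not ramify.
(201/601) = 201^300 mod 601 = 1, giving Legendre symbol 1.
Legendre symbol 1 ⇒ 601 is split.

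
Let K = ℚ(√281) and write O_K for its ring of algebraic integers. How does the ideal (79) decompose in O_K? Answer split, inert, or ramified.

split — (79) = 𝔭₁𝔭₂ with 𝔭₁ ≠ 𝔭₂

d = 281 ≡ 1 (mod 4), so O_K = ℤ[(1+√281)/2] and disc(K) = d = 281.
79 ∤ 281, so 79 is unramified.
Legendre symbol by Euler's criterion: (281/79) ≡ 281^39 ≡ 1 (mod 79), i.e. (281/79) = 1.
d is a quadratic residue mod p, hence 79 splits in O_K.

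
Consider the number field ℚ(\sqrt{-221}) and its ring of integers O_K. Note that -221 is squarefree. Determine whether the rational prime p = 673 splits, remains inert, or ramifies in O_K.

d = -221 ≡ 3 (mod 4), so O_K = ℤ[√-221] and disc(K) = 4d = -884.
673 ∤ -884, so 673 is unramified.
(-221/673) = 452^336 mod 673 = 672, giving Legendre symbol -1.
d is a non-residue mod p, hence 673 remains inert in O_K.

p is inert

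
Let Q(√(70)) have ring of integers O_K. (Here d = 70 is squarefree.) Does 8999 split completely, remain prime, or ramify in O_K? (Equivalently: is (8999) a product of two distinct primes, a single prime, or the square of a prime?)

d = 70 ≡ 2 (mod 4), so O_K = ℤ[√70] and disc(K) = 4d = 280.
Since gcd(8999, 280) = 1 the prime 8999 does not ramify.
Compute (70/8999) via Euler: 70^((8999-1)/2) mod 8999 = 8998, so (70/8999) = -1.
(70/8999) = -1, so 8999 is inert.

inert — (8999) stays prime in O_K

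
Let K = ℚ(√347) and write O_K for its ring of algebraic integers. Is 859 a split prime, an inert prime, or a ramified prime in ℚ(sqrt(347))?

split — (859) = 𝔭₁𝔭₂ with 𝔭₁ ≠ 𝔭₂

347 mod 4 = 3, hence disc K = 4·347 = 1388 and O_K = ℤ[√347].
859 ∤ 1388, so 859 is unramified.
Euler's criterion: 347^429 mod 859 = 1. Thus (347|859) = 1.
(347/859) = 1, so 859 splits.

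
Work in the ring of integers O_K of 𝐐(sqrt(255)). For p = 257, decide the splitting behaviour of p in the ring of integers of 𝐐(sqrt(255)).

d = 255 ≡ 3 (mod 4), so O_K = ℤ[√255] and disc(K) = 4d = 1020.
Since gcd(257, 1020) = 1 the prime 257 does not ramify.
Legendre symbol by Euler's criterion: (255/257) ≡ 255^128 ≡ 1 (mod 257), i.e. (255/257) = 1.
Legendre symbol 1 ⇒ 257 is split.

splits completely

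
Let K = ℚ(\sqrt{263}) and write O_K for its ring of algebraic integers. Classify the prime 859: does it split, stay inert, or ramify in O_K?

Since 263 ≢ 1 mod 4, the ring of integers is ℤ[√263] with discriminant 4·263 = 1052.
disc(K) = 1052 is not divisible by 859; 859 is unramified.
Legendre symbol by Euler's criterion: (263/859) ≡ 263^429 ≡ 858 (mod 859), i.e. (263/859) = -1.
(263/859) = -1, so 859 is inert.

inert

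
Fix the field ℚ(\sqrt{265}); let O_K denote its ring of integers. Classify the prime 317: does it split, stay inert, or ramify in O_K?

p is inert

d = 265 ≡ 1 (mod 4), so O_K = ℤ[(1+√265)/2] and disc(K) = d = 265.
317 ∤ 265, so 317 is unramified.
Legendre symbol by Euler's criterion: (265/317) ≡ 265^158 ≡ 316 (mod 317), i.e. (265/317) = -1.
(265/317) = -1, so 317 is inert.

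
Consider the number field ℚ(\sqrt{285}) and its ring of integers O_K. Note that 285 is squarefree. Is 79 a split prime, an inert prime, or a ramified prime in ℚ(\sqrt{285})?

Since 285 ≡ 1 mod 4, the ring of integers is ℤ[(1+√285)/2] with discriminant 285.
79 ∤ 285, so 79 is unramified.
Compute (285/79) via Euler: 48^((79-1)/2) mod 79 = 78, so (285/79) = -1.
(285/79) = -1, so 79 is inert.

p is inert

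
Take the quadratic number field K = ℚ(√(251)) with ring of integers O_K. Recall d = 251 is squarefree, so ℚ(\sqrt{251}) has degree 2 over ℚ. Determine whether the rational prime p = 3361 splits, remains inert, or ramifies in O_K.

Since 251 ≢ 1 mod 4, the ring of integers is ℤ[√251] with discriminant 4·251 = 1004.
disc(K) = 1004 is not divisible by 3361; 3361 is unramified.
(251/3361) = 251^1680 mod 3361 = 3360, giving Legendre symbol -1.
Legendre symbol -1 ⇒ 3361 is inert.

remains prime (inert)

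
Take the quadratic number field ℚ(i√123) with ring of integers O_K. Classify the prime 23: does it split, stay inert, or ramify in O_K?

Since -123 ≡ 1 mod 4, the ring of integers is ℤ[(1+√-123)/2] with discriminant -123.
Since gcd(23, -123) = 1 the prime 23 does not ramify.
Compute (-123/23) via Euler: 15^((23-1)/2) mod 23 = 22, so (-123/23) = -1.
d is a non-residue mod p, hence 23 remains inert in O_K.

inert — (23) stays prime in O_K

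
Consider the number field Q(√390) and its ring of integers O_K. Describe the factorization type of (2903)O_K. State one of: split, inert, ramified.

390 mod 4 = 2, hence disc K = 4·390 = 1560 and O_K = ℤ[√390].
disc(K) = 1560 is not divisible by 2903; 2903 is unramified.
Compute (390/2903) via Euler: 390^((2903-1)/2) mod 2903 = 2902, so (390/2903) = -1.
(390/2903) = -1, so 2903 is inert.

2903 remains inert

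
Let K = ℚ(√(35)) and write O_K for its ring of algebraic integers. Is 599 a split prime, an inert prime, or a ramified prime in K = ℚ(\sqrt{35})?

Since 35 ≢ 1 mod 4, the ring of integers is ℤ[√35] with discriminant 4·35 = 140.
Since gcd(599, 140) = 1 the prime 599 does not ramify.
Legendre symbol by Euler's criterion: (35/599) ≡ 35^299 ≡ 598 (mod 599), i.e. (35/599) = -1.
Legendre symbol -1 ⇒ 599 is inert.

remains prime (inert)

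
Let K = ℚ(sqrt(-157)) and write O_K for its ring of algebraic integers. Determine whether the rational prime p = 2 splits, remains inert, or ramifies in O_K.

-157 mod 4 = 3, hence disc K = 4·(-157) = -628 and O_K = ℤ[√-157].
disc(K) = -628 = 2·(-314), so p = 2 is ramified.

p ramifies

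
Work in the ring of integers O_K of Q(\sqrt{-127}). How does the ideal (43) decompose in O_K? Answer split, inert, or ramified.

d = -127 ≡ 1 (mod 4), so O_K = ℤ[(1+√-127)/2] and disc(K) = d = -127.
Since gcd(43, -127) = 1 the prime 43 does not ramify.
Compute (-127/43) via Euler: 2^((43-1)/2) mod 43 = 42, so (-127/43) = -1.
Legendre symbol -1 ⇒ 43 is inert.

remains prime (inert)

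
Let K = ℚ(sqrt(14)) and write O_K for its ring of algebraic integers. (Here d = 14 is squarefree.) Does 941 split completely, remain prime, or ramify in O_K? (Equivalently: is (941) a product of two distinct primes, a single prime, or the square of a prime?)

Since 14 ≢ 1 mod 4, the ring of integers is ℤ[√14] with discriminant 4·14 = 56.
disc(K) = 56 is not divisible by 941; 941 is unramified.
Legendre symbol by Euler's criterion: (14/941) ≡ 14^470 ≡ 1 (mod 941), i.e. (14/941) = 1.
Legendre symbol 1 ⇒ 941 is split.

941 splits in O_K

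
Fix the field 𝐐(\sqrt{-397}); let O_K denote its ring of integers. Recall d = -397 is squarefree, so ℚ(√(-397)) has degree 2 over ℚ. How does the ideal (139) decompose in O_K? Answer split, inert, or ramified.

Since -397 ≢ 1 mod 4, the ring of integers is ℤ[√-397] with discriminant 4·(-397) = -1588.
139 ∤ -1588, so 139 is unramified.
(-397/139) = 20^69 mod 139 = 1, giving Legendre symbol 1.
(-397/139) = 1, so 139 splits.

split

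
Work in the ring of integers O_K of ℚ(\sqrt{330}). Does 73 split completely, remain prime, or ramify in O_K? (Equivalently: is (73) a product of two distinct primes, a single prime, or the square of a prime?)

330 mod 4 = 2, hence disc K = 4·330 = 1320 and O_K = ℤ[√330].
73 ∤ 1320, so 73 is unramified.
Euler's criterion: 330^36 mod 73 = 1. Thus (330|73) = 1.
d is a quadratic residue mod p, hence 73 splits in O_K.

split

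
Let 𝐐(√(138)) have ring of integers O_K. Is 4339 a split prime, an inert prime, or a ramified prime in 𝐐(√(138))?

4339 splits in O_K

138 mod 4 = 2, hence disc K = 4·138 = 552 and O_K = ℤ[√138].
disc(K) = 552 is not divisible by 4339; 4339 is unramified.
Legendre symbol by Euler's criterion: (138/4339) ≡ 138^2169 ≡ 1 (mod 4339), i.e. (138/4339) = 1.
Legendre symbol 1 ⇒ 4339 is split.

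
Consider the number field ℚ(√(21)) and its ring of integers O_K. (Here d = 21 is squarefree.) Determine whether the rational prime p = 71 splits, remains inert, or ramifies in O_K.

inert — (71) stays prime in O_K

d = 21 ≡ 1 (mod 4), so O_K = ℤ[(1+√21)/2] and disc(K) = d = 21.
disc(K) = 21 is not divisible by 71; 71 is unramified.
(21/71) = 21^35 mod 71 = 70, giving Legendre symbol -1.
Legendre symbol -1 ⇒ 71 is inert.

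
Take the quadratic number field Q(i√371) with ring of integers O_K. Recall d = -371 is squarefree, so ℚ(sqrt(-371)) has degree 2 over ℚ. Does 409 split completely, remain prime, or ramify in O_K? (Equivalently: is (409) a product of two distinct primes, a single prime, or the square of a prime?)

-371 mod 4 = 1, hence disc K = -371 and O_K = ℤ[(1+√-371)/2].
disc(K) = -371 is not divisible by 409; 409 is unramified.
(-371/409) = 38^204 mod 409 = 408, giving Legendre symbol -1.
(-371/409) = -1, so 409 is inert.

inert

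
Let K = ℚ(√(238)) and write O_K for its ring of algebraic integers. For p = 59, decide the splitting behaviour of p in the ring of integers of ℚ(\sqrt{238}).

inert

Since 238 ≢ 1 mod 4, the ring of integers is ℤ[√238] with discriminant 4·238 = 952.
59 ∤ 952, so 59 is unramified.
Euler's criterion: 238^29 mod 59 = 58. Thus (238|59) = -1.
Legendre symbol -1 ⇒ 59 is inert.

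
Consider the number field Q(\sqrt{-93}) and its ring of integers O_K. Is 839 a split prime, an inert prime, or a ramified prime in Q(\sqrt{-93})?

Since -93 ≢ 1 mod 4, the ring of integers is ℤ[√-93] with discriminant 4·(-93) = -372.
839 ∤ -372, so 839 is unramified.
(-93/839) = 746^419 mod 839 = 1, giving Legendre symbol 1.
(-93/839) = 1, so 839 splits.

split — (839) = 𝔭₁𝔭₂ with 𝔭₁ ≠ 𝔭₂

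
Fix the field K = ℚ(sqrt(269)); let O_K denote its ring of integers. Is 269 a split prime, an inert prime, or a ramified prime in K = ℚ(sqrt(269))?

p ramifies

269 mod 4 = 1, hence disc K = 269 and O_K = ℤ[(1+√269)/2].
Ramification test: 269 | 269. The prime 269 ramifies in K.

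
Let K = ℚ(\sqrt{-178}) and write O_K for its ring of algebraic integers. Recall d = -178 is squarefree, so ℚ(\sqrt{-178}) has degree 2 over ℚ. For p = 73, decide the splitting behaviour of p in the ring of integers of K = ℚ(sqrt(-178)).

d = -178 ≡ 2 (mod 4), so O_K = ℤ[√-178] and disc(K) = 4d = -712.
73 ∤ -712, so 73 is unramified.
(-178/73) = 41^36 mod 73 = 1, giving Legendre symbol 1.
Legendre symbol 1 ⇒ 73 is split.

73 splits in O_K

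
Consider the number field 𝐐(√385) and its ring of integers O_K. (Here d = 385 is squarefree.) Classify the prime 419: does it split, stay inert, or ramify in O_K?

remains prime (inert)

385 mod 4 = 1, hence disc K = 385 and O_K = ℤ[(1+√385)/2].
disc(K) = 385 is not divisible by 419; 419 is unramified.
Euler's criterion: 385^209 mod 419 = 418. Thus (385|419) = -1.
Legendre symbol -1 ⇒ 419 is inert.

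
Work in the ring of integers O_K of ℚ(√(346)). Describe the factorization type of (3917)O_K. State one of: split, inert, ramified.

Since 346 ≢ 1 mod 4, the ring of integers is ℤ[√346] with discriminant 4·346 = 1384.
Since gcd(3917, 1384) = 1 the prime 3917 does not ramify.
Legendre symbol by Euler's criterion: (346/3917) ≡ 346^1958 ≡ 1 (mod 3917), i.e. (346/3917) = 1.
Legendre symbol 1 ⇒ 3917 is split.

split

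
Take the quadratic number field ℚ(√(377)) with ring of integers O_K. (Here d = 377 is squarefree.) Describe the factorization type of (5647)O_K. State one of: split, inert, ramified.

Since 377 ≡ 1 mod 4, the ring of integers is ℤ[(1+√377)/2] with discriminant 377.
5647 ∤ 377, so 5647 is unramified.
Legendre symbol by Euler's criterion: (377/5647) ≡ 377^2823 ≡ 1 (mod 5647), i.e. (377/5647) = 1.
d is a quadratic residue mod p, hence 5647 splits in O_K.

split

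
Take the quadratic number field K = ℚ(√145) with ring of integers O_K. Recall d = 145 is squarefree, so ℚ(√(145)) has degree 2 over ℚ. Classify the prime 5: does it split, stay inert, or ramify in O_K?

p ramifies

d = 145 ≡ 1 (mod 4), so O_K = ℤ[(1+√145)/2] and disc(K) = d = 145.
disc(K) = 145 = 5·29, so p = 5 is ramified.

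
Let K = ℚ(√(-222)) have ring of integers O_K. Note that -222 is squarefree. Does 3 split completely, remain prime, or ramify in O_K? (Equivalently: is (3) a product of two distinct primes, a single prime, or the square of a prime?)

ramified — (3) = 𝔭²

d = -222 ≡ 2 (mod 4), so O_K = ℤ[√-222] and disc(K) = 4d = -888.
disc(K) = -888 = 3·(-296), so p = 3 is ramified.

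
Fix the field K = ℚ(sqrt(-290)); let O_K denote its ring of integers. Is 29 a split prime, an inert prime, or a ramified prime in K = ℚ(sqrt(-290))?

ramified — (29) = 𝔭²

d = -290 ≡ 2 (mod 4), so O_K = ℤ[√-290] and disc(K) = 4d = -1160.
29 divides disc(K) = -1160, so 29 ramifies.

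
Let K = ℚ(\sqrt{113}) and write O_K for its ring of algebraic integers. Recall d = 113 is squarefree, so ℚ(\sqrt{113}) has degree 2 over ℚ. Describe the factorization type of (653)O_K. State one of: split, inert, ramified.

Since 113 ≡ 1 mod 4, the ring of integers is ℤ[(1+√113)/2] with discriminant 113.
653 ∤ 113, so 653 is unramified.
Compute (113/653) via Euler: 113^((653-1)/2) mod 653 = 1, so (113/653) = 1.
d is a quadratic residue mod p, hence 653 splits in O_K.

p splits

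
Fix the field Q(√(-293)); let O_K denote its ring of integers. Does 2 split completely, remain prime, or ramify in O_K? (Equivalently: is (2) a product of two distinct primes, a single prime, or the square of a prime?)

-293 mod 4 = 3, hence disc K = 4·(-293) = -1172 and O_K = ℤ[√-293].
2 divides disc(K) = -1172, so 2 ramifies.

ramified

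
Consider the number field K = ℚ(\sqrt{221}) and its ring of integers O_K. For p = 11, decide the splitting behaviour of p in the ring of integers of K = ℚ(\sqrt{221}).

splits completely

d = 221 ≡ 1 (mod 4), so O_K = ℤ[(1+√221)/2] and disc(K) = d = 221.
Since gcd(11, 221) = 1 the prime 11 does not ramify.
(221/11) = 1^5 mod 11 = 1, giving Legendre symbol 1.
d is a quadratic residue mod p, hence 11 splits in O_K.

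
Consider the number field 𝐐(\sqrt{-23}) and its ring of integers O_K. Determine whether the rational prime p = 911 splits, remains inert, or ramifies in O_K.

Since -23 ≡ 1 mod 4, the ring of integers is ℤ[(1+√-23)/2] with discriminant -23.
Since gcd(911, -23) = 1 the prime 911 does not ramify.
Euler's criterion: (-23)^455 mod 911 = 910. Thus (-23|911) = -1.
Legendre symbol -1 ⇒ 911 is inert.

inert — (911) stays prime in O_K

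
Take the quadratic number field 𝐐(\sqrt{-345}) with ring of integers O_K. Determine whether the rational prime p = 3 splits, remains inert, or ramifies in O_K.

Since -345 ≢ 1 mod 4, the ring of integers is ℤ[√-345] with discriminant 4·(-345) = -1380.
3 divides disc(K) = -1380, so 3 ramifies.

ramifies in O_K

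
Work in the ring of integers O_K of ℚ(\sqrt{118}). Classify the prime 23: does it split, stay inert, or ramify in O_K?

split — (23) = 𝔭₁𝔭₂ with 𝔭₁ ≠ 𝔭₂

d = 118 ≡ 2 (mod 4), so O_K = ℤ[√118] and disc(K) = 4d = 472.
Since gcd(23, 472) = 1 the prime 23 does not ramify.
Legendre symbol by Euler's criterion: (118/23) ≡ 118^11 ≡ 1 (mod 23), i.e. (118/23) = 1.
Legendre symbol 1 ⇒ 23 is split.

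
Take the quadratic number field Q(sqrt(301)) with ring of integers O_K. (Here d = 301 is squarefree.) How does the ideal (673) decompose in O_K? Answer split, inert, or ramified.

inert — (673) stays prime in O_K

301 mod 4 = 1, hence disc K = 301 and O_K = ℤ[(1+√301)/2].
673 ∤ 301, so 673 is unramified.
Compute (301/673) via Euler: 301^((673-1)/2) mod 673 = 672, so (301/673) = -1.
d is a non-residue mod p, hence 673 remains inert in O_K.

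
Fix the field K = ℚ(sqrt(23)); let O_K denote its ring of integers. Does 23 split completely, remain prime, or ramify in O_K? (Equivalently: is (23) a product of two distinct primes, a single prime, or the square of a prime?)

ramified — (23) = 𝔭²

d = 23 ≡ 3 (mod 4), so O_K = ℤ[√23] and disc(K) = 4d = 92.
Ramification test: 23 | 92. The prime 23 ramifies in K.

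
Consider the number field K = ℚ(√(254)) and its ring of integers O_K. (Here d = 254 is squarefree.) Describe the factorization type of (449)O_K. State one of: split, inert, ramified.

Since 254 ≢ 1 mod 4, the ring of integers is ℤ[√254] with discriminant 4·254 = 1016.
disc(K) = 1016 is not divisible by 449; 449 is unramified.
(254/449) = 254^224 mod 449 = 1, giving Legendre symbol 1.
(254/449) = 1, so 449 splits.

split — (449) = 𝔭₁𝔭₂ with 𝔭₁ ≠ 𝔭₂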